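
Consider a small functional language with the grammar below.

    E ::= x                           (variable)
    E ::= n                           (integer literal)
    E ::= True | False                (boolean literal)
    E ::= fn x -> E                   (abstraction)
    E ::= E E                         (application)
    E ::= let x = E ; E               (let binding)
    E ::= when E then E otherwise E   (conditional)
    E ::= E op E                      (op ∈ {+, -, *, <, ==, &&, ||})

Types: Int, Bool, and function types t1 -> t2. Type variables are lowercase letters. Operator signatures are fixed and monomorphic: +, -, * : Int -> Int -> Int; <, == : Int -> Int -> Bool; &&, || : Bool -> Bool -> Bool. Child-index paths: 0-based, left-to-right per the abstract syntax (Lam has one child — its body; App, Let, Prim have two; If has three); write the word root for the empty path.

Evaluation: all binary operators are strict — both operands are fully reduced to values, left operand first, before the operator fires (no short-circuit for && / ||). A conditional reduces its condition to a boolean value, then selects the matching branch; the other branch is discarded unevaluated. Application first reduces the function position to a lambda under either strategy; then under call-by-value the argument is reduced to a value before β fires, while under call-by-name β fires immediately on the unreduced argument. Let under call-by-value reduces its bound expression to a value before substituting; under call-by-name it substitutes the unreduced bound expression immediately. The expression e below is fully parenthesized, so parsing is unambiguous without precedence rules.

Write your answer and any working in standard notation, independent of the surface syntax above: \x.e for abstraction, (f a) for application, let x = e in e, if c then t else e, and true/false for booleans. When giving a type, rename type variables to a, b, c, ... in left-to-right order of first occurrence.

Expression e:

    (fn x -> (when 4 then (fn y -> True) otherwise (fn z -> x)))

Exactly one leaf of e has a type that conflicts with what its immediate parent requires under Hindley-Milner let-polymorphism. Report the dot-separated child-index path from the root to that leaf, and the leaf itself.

Answer: 0.0 : 4

Working:
  unify Int ~ Bool
  FAIL: mismatch Int ~ Bool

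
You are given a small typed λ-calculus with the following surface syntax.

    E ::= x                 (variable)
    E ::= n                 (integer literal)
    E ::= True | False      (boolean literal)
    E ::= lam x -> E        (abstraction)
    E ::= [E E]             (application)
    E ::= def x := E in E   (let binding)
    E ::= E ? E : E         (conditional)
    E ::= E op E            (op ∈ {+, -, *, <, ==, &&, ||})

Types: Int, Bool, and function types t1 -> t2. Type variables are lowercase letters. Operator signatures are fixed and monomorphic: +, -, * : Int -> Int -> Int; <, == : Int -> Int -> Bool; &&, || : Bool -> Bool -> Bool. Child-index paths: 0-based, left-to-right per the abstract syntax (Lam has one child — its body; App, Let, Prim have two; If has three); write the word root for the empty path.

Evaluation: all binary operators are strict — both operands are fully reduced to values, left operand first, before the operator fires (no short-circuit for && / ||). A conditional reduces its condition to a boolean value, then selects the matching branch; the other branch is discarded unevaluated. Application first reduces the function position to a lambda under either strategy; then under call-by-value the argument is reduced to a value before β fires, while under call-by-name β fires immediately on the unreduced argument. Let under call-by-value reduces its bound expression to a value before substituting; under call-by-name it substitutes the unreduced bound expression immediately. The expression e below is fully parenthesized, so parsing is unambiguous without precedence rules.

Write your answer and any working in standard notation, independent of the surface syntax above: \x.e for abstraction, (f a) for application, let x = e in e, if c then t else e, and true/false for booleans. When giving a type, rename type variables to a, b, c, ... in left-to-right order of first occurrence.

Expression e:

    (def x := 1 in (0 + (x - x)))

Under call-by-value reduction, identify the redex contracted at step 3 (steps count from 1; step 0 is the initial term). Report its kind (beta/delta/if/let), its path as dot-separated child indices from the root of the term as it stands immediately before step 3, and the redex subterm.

Working:
step 0: (let x = 1 in (0 + (x - x)))
step 1: [let@root] (0 + (1 - 1))
step 2: [delta@1] (0 + 0)
step 3: [delta@root] 0

Answer: delta at root : (0 + 0)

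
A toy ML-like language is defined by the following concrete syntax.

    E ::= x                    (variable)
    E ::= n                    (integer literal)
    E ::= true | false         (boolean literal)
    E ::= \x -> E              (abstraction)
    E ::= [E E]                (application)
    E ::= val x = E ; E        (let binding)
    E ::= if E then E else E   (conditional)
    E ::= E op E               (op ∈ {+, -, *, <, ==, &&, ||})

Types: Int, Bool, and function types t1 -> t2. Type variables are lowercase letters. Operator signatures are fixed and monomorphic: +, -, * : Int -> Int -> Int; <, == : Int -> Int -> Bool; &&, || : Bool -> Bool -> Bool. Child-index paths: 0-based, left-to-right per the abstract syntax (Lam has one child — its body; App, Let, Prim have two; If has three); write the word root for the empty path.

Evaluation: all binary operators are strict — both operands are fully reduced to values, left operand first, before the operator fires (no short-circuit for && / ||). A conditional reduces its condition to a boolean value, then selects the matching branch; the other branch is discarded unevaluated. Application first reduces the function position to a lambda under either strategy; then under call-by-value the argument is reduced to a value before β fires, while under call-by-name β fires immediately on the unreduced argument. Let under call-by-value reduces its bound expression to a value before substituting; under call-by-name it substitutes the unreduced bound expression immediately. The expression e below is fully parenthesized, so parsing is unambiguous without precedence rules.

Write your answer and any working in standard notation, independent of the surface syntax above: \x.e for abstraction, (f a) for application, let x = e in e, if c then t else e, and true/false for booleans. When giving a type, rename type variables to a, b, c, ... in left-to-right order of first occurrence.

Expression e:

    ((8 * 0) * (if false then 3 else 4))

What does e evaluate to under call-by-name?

Trace:
step 0: ((8 * 0) * (if false then 3 else 4))
step 1: [delta@0] (0 * (if false then 3 else 4))
step 2: [if@1] (0 * 4)
step 3: [delta@root] 0

Answer: 0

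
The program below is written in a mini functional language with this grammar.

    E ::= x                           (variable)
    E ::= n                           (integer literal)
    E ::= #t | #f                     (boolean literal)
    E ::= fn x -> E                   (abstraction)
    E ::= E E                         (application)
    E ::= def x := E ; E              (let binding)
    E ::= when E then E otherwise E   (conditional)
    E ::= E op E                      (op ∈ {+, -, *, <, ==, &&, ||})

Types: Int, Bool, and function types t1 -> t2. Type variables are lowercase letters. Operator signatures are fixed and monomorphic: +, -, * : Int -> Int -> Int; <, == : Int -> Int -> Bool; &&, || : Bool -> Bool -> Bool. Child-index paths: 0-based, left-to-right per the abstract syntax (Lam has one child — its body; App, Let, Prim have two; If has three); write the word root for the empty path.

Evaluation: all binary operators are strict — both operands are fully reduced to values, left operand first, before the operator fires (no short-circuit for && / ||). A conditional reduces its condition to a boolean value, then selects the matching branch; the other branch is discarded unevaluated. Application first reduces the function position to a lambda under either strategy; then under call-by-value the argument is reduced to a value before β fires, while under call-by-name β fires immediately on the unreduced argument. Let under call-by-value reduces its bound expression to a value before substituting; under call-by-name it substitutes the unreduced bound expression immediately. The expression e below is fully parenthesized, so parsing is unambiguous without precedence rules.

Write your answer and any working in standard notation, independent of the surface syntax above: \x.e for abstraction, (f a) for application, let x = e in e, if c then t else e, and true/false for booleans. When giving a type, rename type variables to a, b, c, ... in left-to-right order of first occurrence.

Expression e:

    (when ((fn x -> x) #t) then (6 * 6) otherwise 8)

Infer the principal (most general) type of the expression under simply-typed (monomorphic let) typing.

Answer: Int

Trace:
x : a
\x._ : a -> a
  unify a -> a ~ Bool -> b
  unify a ~ Bool
  unify Bool ~ b
_ _ : Bool
  unify Bool ~ Bool
  unify Int ~ Int
  unify Int ~ Int
  unify Int ~ Int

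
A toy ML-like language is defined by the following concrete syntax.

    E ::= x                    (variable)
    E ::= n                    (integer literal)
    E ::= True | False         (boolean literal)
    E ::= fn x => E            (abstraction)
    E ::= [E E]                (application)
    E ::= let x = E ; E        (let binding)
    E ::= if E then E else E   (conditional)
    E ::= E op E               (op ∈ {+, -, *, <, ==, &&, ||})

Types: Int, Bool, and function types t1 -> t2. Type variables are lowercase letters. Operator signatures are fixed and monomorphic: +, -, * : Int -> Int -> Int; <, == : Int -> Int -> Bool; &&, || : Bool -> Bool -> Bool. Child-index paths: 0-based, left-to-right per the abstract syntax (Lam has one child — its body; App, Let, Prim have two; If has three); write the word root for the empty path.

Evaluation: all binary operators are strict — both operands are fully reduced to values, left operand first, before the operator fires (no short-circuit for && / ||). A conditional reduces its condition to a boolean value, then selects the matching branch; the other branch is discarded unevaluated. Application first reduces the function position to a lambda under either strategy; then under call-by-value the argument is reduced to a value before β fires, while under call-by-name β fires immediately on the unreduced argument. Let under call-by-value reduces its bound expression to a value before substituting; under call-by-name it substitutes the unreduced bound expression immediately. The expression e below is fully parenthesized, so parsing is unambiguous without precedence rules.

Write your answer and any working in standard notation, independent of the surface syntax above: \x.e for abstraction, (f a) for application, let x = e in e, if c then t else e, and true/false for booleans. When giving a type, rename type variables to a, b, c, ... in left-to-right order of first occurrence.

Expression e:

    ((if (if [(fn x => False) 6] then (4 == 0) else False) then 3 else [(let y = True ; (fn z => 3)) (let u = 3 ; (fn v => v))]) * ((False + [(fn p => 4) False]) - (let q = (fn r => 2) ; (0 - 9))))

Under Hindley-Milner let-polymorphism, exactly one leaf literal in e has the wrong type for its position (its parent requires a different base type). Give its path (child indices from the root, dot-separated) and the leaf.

Answer: 1.0.0 : false

Working:
\x._ : a -> Bool
  unify a -> Bool ~ Int -> b
  unify a ~ Int
  unify Bool ~ b
_ _ : Bool
  unify Bool ~ Bool
  unify Int ~ Int
  unify Int ~ Int
  unify Bool ~ Bool
  unify Bool ~ Bool
let y : Bool
\z._ : c -> Int
let u : Int
v : d
\v._ : d -> d
  unify c -> Int ~ (d -> d) -> e
  unify c ~ d -> d
  unify Int ~ e
_ _ : Int
  unify Int ~ Int
  unify Int ~ Int
  unify Bool ~ Int
  FAIL: mismatch Bool ~ Int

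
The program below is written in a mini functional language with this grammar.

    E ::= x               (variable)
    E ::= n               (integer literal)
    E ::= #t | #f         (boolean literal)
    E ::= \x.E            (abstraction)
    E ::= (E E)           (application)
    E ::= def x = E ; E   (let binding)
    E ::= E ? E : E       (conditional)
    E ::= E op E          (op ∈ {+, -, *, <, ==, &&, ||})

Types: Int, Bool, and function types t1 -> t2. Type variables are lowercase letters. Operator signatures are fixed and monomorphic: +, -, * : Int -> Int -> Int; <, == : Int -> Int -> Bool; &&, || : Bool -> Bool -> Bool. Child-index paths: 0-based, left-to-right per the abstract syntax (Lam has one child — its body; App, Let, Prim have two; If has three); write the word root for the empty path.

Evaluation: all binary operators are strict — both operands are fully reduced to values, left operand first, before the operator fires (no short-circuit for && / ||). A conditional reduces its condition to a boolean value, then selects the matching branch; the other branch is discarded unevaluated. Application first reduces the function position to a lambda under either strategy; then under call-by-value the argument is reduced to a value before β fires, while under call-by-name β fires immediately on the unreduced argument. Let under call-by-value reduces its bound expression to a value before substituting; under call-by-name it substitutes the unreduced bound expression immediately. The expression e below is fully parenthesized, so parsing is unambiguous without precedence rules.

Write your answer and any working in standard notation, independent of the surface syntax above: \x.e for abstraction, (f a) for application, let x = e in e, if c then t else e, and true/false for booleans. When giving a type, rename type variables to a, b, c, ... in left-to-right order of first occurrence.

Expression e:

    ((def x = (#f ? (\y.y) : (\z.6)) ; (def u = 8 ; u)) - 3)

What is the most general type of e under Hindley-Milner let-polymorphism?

Derivation:
  unify Bool ~ Bool
y : a
\y._ : a -> a
\z._ : b -> Int
  unify a -> a ~ b -> Int
  unify a ~ b
  unify b ~ Int
let x : Int -> Int
let u : Int
u : Int
  unify Int ~ Int
  unify Int ~ Int

Answer: Int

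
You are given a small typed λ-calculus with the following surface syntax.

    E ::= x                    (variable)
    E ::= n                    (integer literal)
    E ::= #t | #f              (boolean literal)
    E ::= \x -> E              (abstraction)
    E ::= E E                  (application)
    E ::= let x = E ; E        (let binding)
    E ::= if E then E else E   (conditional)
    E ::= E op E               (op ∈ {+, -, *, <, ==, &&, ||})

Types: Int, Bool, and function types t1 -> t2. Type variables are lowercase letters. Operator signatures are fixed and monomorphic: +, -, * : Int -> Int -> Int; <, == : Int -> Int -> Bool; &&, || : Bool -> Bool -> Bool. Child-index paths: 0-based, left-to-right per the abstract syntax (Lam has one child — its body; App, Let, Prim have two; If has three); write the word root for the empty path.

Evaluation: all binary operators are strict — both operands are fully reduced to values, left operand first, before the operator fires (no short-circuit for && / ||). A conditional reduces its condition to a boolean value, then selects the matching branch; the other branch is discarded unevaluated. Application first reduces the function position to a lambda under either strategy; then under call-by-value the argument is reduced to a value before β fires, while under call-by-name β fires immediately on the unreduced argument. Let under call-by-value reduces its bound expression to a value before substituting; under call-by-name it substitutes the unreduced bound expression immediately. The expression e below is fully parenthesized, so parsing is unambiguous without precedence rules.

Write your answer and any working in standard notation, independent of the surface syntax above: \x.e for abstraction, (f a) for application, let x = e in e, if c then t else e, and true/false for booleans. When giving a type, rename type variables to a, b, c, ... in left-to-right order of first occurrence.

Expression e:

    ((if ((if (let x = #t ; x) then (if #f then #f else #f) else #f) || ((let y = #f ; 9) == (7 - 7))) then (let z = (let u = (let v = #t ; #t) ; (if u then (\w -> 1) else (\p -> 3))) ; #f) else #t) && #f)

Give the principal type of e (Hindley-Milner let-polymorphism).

Answer: Bool

Trace:
let x : Bool
x : Bool
  unify Bool ~ Bool
  unify Bool ~ Bool
  unify Bool ~ Bool
  unify Bool ~ Bool
  unify Bool ~ Bool
let y : Bool
  unify Int ~ Int
  unify Int ~ Int
  unify Int ~ Int
  unify Int ~ Int
  unify Bool ~ Bool
  unify Bool ~ Bool
let v : Bool
let u : Bool
u : Bool
  unify Bool ~ Bool
\w._ : a -> Int
\p._ : b -> Int
  unify a -> Int ~ b -> Int
  unify a ~ b
  unify Int ~ Int
let z : forall. b -> Int
  unify Bool ~ Bool
  unify Bool ~ Bool
  unify Bool ~ Bool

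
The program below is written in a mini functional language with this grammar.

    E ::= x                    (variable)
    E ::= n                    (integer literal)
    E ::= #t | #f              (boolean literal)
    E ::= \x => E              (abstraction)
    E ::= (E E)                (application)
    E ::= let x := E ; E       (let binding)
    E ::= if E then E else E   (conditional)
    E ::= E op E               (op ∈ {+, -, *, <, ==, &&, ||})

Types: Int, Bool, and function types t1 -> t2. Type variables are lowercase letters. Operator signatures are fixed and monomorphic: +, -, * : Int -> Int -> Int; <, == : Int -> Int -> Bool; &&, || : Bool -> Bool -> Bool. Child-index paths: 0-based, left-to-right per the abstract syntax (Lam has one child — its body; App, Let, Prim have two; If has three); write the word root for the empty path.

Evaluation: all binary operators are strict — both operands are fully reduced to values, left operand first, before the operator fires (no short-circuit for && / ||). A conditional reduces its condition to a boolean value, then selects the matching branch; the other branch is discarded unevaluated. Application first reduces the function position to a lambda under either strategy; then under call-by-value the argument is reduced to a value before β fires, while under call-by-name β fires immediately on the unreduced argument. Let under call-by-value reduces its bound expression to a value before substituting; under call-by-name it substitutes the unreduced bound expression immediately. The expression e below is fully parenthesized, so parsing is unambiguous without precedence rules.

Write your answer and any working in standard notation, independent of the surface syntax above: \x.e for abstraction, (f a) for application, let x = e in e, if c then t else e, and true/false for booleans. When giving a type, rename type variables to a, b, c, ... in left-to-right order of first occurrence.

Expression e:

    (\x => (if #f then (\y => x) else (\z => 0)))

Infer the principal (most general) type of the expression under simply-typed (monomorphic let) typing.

Trace:
  unify Bool ~ Bool
x : a
\y._ : b -> a
\z._ : c -> Int
  unify b -> a ~ c -> Int
  unify b ~ c
  unify a ~ Int
\x._ : Int -> c -> Int

Answer: Int -> a -> Int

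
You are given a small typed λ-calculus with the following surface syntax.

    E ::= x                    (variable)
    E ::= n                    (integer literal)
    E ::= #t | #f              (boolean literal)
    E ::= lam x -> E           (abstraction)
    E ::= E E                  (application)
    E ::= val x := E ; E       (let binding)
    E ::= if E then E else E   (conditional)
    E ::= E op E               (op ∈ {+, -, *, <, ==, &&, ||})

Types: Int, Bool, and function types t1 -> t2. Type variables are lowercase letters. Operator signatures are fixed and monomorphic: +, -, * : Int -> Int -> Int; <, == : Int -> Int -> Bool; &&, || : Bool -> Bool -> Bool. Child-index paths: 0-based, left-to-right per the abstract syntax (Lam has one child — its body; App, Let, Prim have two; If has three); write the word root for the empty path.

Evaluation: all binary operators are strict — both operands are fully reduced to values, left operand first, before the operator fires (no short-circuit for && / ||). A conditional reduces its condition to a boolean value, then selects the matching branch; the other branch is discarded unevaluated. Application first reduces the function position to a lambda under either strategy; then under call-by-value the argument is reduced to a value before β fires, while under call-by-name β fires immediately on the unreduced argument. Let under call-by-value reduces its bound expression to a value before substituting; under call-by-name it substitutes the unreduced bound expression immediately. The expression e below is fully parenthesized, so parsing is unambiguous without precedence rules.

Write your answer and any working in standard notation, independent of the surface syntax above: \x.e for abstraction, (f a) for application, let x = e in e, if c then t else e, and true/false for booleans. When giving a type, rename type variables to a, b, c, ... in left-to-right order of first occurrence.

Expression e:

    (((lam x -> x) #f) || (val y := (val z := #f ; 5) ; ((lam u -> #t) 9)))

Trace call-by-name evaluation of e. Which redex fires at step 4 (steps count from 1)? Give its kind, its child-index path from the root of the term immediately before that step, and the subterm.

Answer: delta at root : (false || true)

Derivation:
step 0: (((\x.x) false) || (let y = (let z = false in 5) in ((\u.true) 9)))
step 1: [beta@0] (false || (let y = (let z = false in 5) in ((\u.true) 9)))
step 2: [let@1] (false || ((\u.true) 9))
step 3: [beta@1] (false || true)
step 4: [delta@root] true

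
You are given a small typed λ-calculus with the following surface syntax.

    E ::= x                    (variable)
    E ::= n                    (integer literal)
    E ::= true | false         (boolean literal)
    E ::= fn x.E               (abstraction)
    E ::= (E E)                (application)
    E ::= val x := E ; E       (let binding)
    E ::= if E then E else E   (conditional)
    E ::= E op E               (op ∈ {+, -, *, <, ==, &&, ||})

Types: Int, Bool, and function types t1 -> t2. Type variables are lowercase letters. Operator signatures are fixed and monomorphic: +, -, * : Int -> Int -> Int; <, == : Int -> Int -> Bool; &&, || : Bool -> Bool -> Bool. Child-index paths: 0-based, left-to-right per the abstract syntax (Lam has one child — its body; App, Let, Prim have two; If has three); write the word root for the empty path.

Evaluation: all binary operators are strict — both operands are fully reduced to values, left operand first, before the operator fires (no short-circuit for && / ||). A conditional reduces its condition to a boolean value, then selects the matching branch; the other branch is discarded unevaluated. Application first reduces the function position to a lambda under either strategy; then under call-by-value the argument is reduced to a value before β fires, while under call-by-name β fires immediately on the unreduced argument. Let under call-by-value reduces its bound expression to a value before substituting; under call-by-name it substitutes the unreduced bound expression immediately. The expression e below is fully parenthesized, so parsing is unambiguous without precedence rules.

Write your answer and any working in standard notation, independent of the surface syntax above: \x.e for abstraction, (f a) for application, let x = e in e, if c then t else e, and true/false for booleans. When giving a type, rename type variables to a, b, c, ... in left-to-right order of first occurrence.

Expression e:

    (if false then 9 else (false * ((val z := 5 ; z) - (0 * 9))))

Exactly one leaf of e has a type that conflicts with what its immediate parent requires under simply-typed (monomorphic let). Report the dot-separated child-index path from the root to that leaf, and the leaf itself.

Working:
  unify Bool ~ Bool
  unify Bool ~ Int
  FAIL: mismatch Bool ~ Int

Answer: 2.0 : false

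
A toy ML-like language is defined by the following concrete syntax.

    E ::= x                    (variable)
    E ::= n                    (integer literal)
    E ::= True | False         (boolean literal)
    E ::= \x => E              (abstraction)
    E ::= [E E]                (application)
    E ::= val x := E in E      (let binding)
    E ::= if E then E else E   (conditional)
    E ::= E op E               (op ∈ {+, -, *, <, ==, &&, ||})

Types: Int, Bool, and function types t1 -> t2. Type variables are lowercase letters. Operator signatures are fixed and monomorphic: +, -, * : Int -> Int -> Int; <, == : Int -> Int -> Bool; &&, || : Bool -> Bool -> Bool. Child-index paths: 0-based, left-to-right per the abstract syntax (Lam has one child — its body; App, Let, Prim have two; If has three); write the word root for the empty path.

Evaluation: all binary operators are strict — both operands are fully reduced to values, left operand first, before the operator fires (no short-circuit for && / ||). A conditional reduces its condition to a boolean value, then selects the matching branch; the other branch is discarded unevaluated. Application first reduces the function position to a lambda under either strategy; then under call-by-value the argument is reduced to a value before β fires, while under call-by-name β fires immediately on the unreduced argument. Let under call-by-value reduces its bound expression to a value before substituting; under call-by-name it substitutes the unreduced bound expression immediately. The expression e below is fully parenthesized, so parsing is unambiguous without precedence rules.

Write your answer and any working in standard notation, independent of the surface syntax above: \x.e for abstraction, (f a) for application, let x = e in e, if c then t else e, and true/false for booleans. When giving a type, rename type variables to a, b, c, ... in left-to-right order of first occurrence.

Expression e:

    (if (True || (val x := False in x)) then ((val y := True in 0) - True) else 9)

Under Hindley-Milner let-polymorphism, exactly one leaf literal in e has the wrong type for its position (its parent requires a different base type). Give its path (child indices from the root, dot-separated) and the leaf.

Answer: 1.1 : true

Working:
  unify Bool ~ Bool
let x : Bool
x : Bool
  unify Bool ~ Bool
  unify Bool ~ Bool
let y : Bool
  unify Int ~ Int
  unify Bool ~ Int
  FAIL: mismatch Bool ~ Int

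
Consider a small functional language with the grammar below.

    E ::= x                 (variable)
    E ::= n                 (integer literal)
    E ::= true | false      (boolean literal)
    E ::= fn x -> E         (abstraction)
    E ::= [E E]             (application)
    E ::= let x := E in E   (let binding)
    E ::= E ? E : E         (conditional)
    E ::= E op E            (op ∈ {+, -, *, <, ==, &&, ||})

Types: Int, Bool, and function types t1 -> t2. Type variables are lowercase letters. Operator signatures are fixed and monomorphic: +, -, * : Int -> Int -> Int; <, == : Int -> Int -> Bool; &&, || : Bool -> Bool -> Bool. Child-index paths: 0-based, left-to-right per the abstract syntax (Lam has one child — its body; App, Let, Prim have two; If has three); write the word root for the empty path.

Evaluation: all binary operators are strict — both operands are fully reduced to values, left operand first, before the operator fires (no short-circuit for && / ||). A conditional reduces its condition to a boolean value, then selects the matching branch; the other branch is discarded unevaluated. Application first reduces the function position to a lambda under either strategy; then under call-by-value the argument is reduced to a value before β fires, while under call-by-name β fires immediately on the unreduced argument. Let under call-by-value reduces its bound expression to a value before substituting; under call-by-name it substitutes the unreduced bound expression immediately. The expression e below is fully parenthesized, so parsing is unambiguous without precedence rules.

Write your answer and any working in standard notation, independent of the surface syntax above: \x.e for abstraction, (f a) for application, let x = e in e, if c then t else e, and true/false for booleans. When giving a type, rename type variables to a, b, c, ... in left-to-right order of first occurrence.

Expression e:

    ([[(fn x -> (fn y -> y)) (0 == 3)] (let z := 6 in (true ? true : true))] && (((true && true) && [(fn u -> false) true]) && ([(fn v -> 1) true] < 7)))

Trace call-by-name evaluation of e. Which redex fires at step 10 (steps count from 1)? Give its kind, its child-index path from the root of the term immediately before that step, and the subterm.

Derivation:
step 0: ((((\x.(\y.y)) (0 == 3)) (let z = 6 in (if true then true else true))) && (((true && true) && ((\u.false) true)) && (((\v.1) true) < 7)))
step 1: [beta@0.0] (((\y.y) (let z = 6 in (if true then true else true))) && (((true && true) && ((\u.false) true)) && (((\v.1) true) < 7)))
step 2: [beta@0] ((let z = 6 in (if true then true else true)) && (((true && true) && ((\u.false) true)) && (((\v.1) true) < 7)))
step 3: [let@0] ((if true then true else true) && (((true && true) && ((\u.false) true)) && (((\v.1) true) < 7)))
step 4: [if@0] (true && (((true && true) && ((\u.false) true)) && (((\v.1) true) < 7)))
step 5: [delta@1.0.0] (true && ((true && ((\u.false) true)) && (((\v.1) true) < 7)))
step 6: [beta@1.0.1] (true && ((true && false) && (((\v.1) true) < 7)))
step 7: [delta@1.0] (true && (false && (((\v.1) true) < 7)))
step 8: [beta@1.1.0] (true && (false && (1 < 7)))
step 9: [delta@1.1] (true && (false && true))
step 10: [delta@1] (true && false)

Answer: delta at 1 : (false && true)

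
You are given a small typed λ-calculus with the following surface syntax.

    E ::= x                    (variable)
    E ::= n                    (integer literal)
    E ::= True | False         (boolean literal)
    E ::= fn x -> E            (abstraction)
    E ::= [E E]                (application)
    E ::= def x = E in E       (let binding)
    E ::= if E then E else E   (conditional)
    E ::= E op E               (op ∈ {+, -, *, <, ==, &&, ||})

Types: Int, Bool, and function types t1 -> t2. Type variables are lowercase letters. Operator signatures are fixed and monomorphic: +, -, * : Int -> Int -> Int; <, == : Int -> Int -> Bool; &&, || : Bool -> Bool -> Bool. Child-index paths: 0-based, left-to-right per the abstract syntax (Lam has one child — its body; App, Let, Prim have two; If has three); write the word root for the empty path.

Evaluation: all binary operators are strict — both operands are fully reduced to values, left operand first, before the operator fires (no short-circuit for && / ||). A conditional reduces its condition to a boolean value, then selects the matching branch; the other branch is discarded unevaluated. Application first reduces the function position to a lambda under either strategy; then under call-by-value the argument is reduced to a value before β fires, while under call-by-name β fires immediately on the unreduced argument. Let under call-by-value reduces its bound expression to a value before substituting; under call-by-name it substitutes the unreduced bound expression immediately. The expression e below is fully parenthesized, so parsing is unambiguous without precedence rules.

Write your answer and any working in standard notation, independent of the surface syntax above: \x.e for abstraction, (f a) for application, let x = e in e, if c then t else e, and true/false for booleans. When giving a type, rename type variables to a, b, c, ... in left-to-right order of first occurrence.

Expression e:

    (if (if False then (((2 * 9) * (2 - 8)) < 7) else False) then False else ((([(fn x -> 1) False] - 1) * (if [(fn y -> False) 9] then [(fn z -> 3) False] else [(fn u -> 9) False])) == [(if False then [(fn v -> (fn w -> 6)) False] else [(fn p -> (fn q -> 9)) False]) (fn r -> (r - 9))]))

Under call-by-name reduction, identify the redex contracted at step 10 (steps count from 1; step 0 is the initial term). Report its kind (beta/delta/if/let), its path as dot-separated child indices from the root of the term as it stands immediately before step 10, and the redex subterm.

Derivation:
step 0: (if (if false then (((2 * 9) * (2 - 8)) < 7) else false) then false else (((((\x.1) false) - 1) * (if ((\y.false) 9) then ((\z.3) false) else ((\u.9) false))) == ((if false then ((\v.(\w.6)) false) else ((\p.(\q.9)) false)) (\r.(r - 9)))))
step 1: [if@0] (if false then false else (((((\x.1) false) - 1) * (if ((\y.false) 9) then ((\z.3) false) else ((\u.9) false))) == ((if false then ((\v.(\w.6)) false) else ((\p.(\q.9)) false)) (\r.(r - 9)))))
step 2: [if@root] (((((\x.1) false) - 1) * (if ((\y.false) 9) then ((\z.3) false) else ((\u.9) false))) == ((if false then ((\v.(\w.6)) false) else ((\p.(\q.9)) false)) (\r.(r - 9))))
step 3: [beta@0.0.0] (((1 - 1) * (if ((\y.false) 9) then ((\z.3) false) else ((\u.9) false))) == ((if false then ((\v.(\w.6)) false) else ((\p.(\q.9)) false)) (\r.(r - 9))))
step 4: [delta@0.0] ((0 * (if ((\y.false) 9) then ((\z.3) false) else ((\u.9) false))) == ((if false then ((\v.(\w.6)) false) else ((\p.(\q.9)) false)) (\r.(r - 9))))
step 5: [beta@0.1.0] ((0 * (if false then ((\z.3) false) else ((\u.9) false))) == ((if false then ((\v.(\w.6)) false) else ((\p.(\q.9)) false)) (\r.(r - 9))))
step 6: [if@0.1] ((0 * ((\u.9) false)) == ((if false then ((\v.(\w.6)) false) else ((\p.(\q.9)) false)) (\r.(r - 9))))
step 7: [beta@0.1] ((0 * 9) == ((if false then ((\v.(\w.6)) false) else ((\p.(\q.9)) false)) (\r.(r - 9))))
step 8: [delta@0] (0 == ((if false then ((\v.(\w.6)) false) else ((\p.(\q.9)) false)) (\r.(r - 9))))
step 9: [if@1.0] (0 == (((\p.(\q.9)) false) (\r.(r - 9))))
step 10: [beta@1.0] (0 == ((\q.9) (\r.(r - 9))))

Answer: beta at 1.0 : ((\p.(\q.9)) false)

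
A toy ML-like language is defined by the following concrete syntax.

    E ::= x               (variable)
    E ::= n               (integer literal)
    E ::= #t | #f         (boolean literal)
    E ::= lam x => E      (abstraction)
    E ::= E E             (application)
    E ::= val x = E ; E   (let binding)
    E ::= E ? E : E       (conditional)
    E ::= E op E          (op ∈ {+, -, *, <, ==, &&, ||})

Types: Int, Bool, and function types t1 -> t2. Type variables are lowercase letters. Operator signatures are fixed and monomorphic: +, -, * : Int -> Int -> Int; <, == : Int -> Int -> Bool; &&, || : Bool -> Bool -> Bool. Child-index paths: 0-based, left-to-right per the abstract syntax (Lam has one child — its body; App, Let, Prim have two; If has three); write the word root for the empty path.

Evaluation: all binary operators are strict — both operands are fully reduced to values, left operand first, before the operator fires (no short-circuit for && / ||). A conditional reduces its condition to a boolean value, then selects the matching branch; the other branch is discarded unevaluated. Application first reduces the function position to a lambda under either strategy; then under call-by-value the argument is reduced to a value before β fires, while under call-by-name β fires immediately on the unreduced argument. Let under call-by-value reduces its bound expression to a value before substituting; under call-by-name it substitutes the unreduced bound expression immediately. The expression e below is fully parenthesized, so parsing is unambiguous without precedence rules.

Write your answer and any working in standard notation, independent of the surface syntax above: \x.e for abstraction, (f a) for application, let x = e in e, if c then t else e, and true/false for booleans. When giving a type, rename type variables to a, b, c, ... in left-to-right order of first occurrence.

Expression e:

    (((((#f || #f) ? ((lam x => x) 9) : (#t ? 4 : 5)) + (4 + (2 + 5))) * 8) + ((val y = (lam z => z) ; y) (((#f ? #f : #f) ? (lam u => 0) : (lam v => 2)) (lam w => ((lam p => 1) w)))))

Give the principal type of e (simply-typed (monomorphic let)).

Answer: Int

Trace:
  unify Bool ~ Bool
  unify Bool ~ Bool
  unify Bool ~ Bool
x : a
\x._ : a -> a
  unify a -> a ~ Int -> b
  unify a ~ Int
  unify Int ~ b
_ _ : Int
  unify Bool ~ Bool
  unify Int ~ Int
  unify Int ~ Int
  unify Int ~ Int
  unify Int ~ Int
  unify Int ~ Int
  unify Int ~ Int
  unify Int ~ Int
  unify Int ~ Int
  unify Int ~ Int
  unify Int ~ Int
  unify Int ~ Int
z : c
\z._ : c -> c
let y : c -> c
y : c -> c
  unify Bool ~ Bool
  unify Bool ~ Bool
  unify Bool ~ Bool
\u._ : d -> Int
\v._ : e -> Int
  unify d -> Int ~ e -> Int
  unify d ~ e
  unify Int ~ Int
\p._ : g -> Int
w : f
  unify g -> Int ~ f -> h
  unify g ~ f
  unify Int ~ h
_ _ : Int
\w._ : f -> Int
  unify e -> Int ~ (f -> Int) -> i
  unify e ~ f -> Int
  unify Int ~ i
_ _ : Int
  unify c -> c ~ Int -> j
  unify c ~ Int
  unify Int ~ j
_ _ : Int
  unify Int ~ Int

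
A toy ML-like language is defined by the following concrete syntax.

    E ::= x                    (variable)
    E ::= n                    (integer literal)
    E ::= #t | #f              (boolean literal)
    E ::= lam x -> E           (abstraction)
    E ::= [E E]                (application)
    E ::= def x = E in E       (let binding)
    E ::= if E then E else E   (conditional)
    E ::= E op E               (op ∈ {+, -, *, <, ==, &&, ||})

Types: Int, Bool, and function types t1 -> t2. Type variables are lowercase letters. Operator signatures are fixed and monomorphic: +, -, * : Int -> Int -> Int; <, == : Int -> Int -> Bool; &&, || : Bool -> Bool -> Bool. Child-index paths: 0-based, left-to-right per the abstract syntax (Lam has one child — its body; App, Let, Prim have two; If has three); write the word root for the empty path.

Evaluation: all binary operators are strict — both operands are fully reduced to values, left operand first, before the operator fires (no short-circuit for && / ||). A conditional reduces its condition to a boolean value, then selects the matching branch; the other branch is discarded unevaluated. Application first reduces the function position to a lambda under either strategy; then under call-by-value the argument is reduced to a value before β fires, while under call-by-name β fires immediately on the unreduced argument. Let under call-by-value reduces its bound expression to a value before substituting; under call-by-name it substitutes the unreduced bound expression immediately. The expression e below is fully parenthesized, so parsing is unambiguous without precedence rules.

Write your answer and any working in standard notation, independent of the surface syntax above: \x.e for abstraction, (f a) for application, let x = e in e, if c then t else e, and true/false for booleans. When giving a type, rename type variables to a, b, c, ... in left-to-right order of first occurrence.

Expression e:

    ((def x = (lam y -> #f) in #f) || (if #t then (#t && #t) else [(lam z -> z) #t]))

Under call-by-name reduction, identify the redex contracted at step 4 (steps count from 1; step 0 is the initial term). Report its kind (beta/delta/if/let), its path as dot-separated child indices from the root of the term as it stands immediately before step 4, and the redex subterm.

Answer: delta at root : (false || true)

Working:
step 0: ((let x = (\y.false) in false) || (if true then (true && true) else ((\z.z) true)))
step 1: [let@0] (false || (if true then (true && true) else ((\z.z) true)))
step 2: [if@1] (false || (true && true))
step 3: [delta@1] (false || true)
step 4: [delta@root] true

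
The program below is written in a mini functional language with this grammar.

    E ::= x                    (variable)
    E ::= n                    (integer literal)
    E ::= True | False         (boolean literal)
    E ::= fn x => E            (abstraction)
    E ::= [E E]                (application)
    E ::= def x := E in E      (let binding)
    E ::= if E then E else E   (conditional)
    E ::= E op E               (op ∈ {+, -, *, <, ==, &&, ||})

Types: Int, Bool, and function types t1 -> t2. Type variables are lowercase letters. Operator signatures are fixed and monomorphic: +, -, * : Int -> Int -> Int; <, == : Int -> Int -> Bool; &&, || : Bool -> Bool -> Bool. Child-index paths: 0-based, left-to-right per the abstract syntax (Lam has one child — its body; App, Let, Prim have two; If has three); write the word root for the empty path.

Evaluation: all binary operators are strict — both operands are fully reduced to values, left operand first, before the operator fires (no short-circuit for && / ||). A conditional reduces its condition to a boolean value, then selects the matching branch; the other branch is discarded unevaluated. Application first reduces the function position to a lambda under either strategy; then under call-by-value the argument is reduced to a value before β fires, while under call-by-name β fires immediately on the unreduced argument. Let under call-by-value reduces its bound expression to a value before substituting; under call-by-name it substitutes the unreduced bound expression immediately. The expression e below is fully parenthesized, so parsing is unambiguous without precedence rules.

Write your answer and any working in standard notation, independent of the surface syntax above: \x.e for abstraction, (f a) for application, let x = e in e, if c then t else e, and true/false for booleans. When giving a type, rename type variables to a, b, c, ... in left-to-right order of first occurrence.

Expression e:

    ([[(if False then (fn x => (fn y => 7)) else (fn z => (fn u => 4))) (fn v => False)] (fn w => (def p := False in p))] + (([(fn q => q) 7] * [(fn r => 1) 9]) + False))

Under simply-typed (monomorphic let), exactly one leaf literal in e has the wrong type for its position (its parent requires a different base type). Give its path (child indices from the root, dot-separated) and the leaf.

Answer: 1.1 : false

Derivation:
  unify Bool ~ Bool
\y._ : b -> Int
\x._ : a -> b -> Int
\u._ : d -> Int
\z._ : c -> d -> Int
  unify a -> b -> Int ~ c -> d -> Int
  unify a ~ c
  unify b -> Int ~ d -> Int
  unify b ~ d
  unify Int ~ Int
\v._ : e -> Bool
  unify c -> d -> Int ~ (e -> Bool) -> f
  unify c ~ e -> Bool
  unify d -> Int ~ f
_ _ : d -> Int
let p : Bool
p : Bool
\w._ : g -> Bool
  unify d -> Int ~ (g -> Bool) -> h
  unify d ~ g -> Bool
  unify Int ~ h
_ _ : Int
  unify Int ~ Int
q : i
\q._ : i -> i
  unify i -> i ~ Int -> j
  unify i ~ Int
  unify Int ~ j
_ _ : Int
  unify Int ~ Int
\r._ : k -> Int
  unify k -> Int ~ Int -> l
  unify k ~ Int
  unify Int ~ l
_ _ : Int
  unify Int ~ Int
  unify Int ~ Int
  unify Bool ~ Int
  FAIL: mismatch Bool ~ Int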